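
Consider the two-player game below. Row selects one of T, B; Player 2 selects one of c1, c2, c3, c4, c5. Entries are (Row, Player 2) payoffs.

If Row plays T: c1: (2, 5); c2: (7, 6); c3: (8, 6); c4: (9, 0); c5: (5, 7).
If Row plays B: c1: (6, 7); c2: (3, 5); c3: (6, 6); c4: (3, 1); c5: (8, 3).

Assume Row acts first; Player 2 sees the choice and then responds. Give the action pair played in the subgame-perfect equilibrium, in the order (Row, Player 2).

(B, c1)

Backward induction with Row moving first.
- T → Player 2 plays c5 (best of 5, 6, 6, 0, 7); Row gets 5.
- B → Player 2 plays c1 (best of 7, 5, 6, 1, 3); Row gets 6.
Row's induced payoffs are 5, 6, so Row commits to B. Subgame-perfect outcome: (B, c1) with payoffs (6, 7).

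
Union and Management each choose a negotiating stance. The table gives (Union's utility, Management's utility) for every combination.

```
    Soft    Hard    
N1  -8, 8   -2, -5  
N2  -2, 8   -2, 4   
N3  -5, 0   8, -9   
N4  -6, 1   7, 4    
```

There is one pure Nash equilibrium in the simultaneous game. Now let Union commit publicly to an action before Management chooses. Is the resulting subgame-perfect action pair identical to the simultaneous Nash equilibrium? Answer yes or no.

no

Backward induction with Union moving first.
- N1 → Management plays Soft (best of 8, -5); Union gets -8.
- N2 → Management plays Soft (best of 8, 4); Union gets -2.
- N3 → Management plays Soft (best of 0, -9); Union gets -5.
- N4 → Management plays Hard (best of 1, 4); Union gets 7.
Among -8, -2, -5, 7, the best is 7 at N4. Subgame-perfect outcome: (N4, Hard) with payoffs (7, 4).
For the simultaneous game, intersect best replies.
Union's best replies: Soft→N2; Hard→N3.
Management's best replies: N1→Soft; N2→Soft; N3→Soft; N4→Hard.
The unique mutual best reply is (N2, Soft), giving (-2, 8).
Sequential outcome (N4, Hard) differs from the Nash profile (N2, Soft).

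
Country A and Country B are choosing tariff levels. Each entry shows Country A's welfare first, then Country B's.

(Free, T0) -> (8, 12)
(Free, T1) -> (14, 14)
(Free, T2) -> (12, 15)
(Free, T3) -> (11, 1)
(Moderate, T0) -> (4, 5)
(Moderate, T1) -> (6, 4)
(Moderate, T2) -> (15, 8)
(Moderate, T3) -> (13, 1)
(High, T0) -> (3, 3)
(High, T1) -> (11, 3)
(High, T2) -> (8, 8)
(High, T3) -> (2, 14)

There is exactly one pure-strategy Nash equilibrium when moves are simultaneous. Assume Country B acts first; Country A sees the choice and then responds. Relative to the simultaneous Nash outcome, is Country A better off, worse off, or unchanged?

worse off

Backward induction with Country B moving first.
- T0 → Country A plays Free (best of 8, 4, 3); Country B gets 12.
- T1 → Country A plays Free (best of 14, 6, 11); Country B gets 14.
- T2 → Country A plays Moderate (best of 12, 15, 8); Country B gets 8.
- T3 → Country A plays Moderate (best of 11, 13, 2); Country B gets 1.
Maximizing over 12, 14, 8, 1, Country B chooses T1. Subgame-perfect outcome: (Free, T1) with payoffs (14, 14).
Under simultaneous play:
Country A's best replies: T0→Free; T1→Free; T2→Moderate; T3→Moderate.
Country B's best replies: Free→T2; Moderate→T2; High→T3.
The unique mutual best reply is (Moderate, T2), giving (15, 8).
Country A earns 14 sequentially versus 15 at the Nash outcome: worse off.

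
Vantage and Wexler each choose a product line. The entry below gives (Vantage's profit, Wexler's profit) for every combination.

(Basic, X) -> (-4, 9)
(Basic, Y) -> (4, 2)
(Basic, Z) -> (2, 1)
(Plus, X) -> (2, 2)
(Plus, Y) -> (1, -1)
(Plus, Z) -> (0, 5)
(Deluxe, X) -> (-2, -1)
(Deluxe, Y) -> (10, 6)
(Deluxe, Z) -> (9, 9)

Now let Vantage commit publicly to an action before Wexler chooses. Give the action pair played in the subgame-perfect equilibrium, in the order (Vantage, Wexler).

(Deluxe, Z)

Backward induction with Vantage moving first.
- Basic: Wexler compares 9, 2, 1 and picks X; Vantage would get -4.
- Plus: Wexler compares 2, -1, 5 and picks Z; Vantage would get 0.
- Deluxe: Wexler compares -1, 6, 9 and picks Z; Vantage would get 9.
Vantage's induced payoffs are -4, 0, 9, so Vantage commits to Deluxe. Subgame-perfect outcome: (Deluxe, Z) with payoffs (9, 9).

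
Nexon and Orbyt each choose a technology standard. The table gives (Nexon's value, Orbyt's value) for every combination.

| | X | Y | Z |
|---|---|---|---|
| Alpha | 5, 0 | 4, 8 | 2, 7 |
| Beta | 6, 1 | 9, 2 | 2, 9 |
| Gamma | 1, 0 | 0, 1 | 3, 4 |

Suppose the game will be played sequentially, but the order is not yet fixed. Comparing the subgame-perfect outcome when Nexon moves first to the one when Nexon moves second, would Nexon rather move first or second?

first

If Nexon leads: Orbyt's best replies are Alpha→Y, Beta→Z, Gamma→Z; Nexon's induced payoffs 4, 2, 3; outcome (Alpha, Y), payoffs (4, 8).
If Orbyt leads: Nexon's best replies are X→Beta, Y→Beta, Z→Gamma; Orbyt's induced payoffs 1, 2, 4; outcome (Gamma, Z), payoffs (3, 4).
Nexon gets 4 moving first and 3 moving second, so Nexon prefers to move first.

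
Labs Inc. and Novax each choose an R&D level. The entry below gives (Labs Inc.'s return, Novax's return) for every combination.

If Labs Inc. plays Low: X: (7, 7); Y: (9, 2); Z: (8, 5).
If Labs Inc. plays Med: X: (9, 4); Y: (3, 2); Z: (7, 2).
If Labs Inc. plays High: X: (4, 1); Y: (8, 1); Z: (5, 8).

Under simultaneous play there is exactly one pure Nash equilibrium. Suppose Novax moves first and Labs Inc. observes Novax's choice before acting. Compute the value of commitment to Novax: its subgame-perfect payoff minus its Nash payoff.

Labs Inc. best-responds to each possible Novax move:
- X: BR = Med, leader payoff 4.
- Y: BR = Low, leader payoff 2.
- Z: BR = Low, leader payoff 5.
Novax's induced payoffs are 4, 2, 5, so Novax commits to Z. Subgame-perfect outcome: (Low, Z) with payoffs (8, 5).
Now find the simultaneous Nash equilibrium.
Labs Inc.'s best replies: X→Med; Y→Low; Z→Low.
Novax's best replies: Low→X; Med→X; High→Z.
The unique mutual best reply is (Med, X), giving (9, 4).
Novax's commitment gain: 5 − 4 = 1.

1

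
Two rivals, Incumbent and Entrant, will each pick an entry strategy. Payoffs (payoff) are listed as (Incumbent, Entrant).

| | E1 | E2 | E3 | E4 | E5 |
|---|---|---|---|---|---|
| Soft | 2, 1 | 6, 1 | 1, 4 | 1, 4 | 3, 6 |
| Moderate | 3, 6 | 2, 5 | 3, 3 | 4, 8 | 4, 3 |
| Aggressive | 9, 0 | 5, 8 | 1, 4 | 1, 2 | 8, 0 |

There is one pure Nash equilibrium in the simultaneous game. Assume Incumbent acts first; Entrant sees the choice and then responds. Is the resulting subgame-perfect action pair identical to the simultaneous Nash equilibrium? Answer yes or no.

Solve by backward induction (Incumbent leads).
- Soft: Entrant compares 1, 1, 4, 4, 6 and picks E5; Incumbent would get 3.
- Moderate: Entrant compares 6, 5, 3, 8, 3 and picks E4; Incumbent would get 4.
- Aggressive: Entrant compares 0, 8, 4, 2, 0 and picks E2; Incumbent would get 5.
Among 3, 4, 5, the best is 5 at Aggressive. Subgame-perfect outcome: (Aggressive, E2) with payoffs (5, 8).
Under simultaneous play:
Incumbent's best replies: E1→Aggressive; E2→Soft; E3→Moderate; E4→Moderate; E5→Aggressive.
Entrant's best replies: Soft→E5; Moderate→E4; Aggressive→E2.
Only (Moderate, E4) has each player best-responding; Nash payoffs (4, 8).
Sequential outcome (Aggressive, E2) differs from the Nash profile (Moderate, E4).

no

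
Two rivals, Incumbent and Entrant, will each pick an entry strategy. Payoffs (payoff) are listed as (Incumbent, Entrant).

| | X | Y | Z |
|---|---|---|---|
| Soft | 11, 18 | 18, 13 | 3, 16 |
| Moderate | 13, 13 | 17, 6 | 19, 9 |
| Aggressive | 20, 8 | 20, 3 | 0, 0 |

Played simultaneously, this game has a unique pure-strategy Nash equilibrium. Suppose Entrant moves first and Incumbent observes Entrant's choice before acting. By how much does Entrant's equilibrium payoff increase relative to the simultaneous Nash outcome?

Solve by backward induction (Entrant leads).
- X: BR = Aggressive, leader payoff 8.
- Y: BR = Aggressive, leader payoff 3.
- Z: BR = Moderate, leader payoff 9.
Maximizing over 8, 3, 9, Entrant chooses Z. Subgame-perfect outcome: (Moderate, Z) with payoffs (19, 9).
For the simultaneous game, intersect best replies.
Incumbent's best replies: X→Aggressive; Y→Aggressive; Z→Moderate.
Entrant's best replies: Soft→X; Moderate→X; Aggressive→X.
The unique mutual best reply is (Aggressive, X), giving (20, 8).
Entrant's commitment gain: 9 − 8 = 1.

1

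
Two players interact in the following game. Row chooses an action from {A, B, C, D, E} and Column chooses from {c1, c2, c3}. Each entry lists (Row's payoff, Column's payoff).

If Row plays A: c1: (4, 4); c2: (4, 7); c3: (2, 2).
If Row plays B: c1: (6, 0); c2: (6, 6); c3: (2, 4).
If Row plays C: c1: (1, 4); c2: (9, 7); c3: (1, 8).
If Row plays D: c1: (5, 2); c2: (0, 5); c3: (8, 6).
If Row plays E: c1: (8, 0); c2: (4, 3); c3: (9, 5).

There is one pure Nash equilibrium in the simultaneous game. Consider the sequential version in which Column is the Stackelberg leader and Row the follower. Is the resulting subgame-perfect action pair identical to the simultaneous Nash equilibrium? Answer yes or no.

Row best-responds to each possible Column move:
- c1: BR = E, leader payoff 0.
- c2: BR = C, leader payoff 7.
- c3: BR = E, leader payoff 5.
Column's induced payoffs are 0, 7, 5, so Column commits to c2. Subgame-perfect outcome: (C, c2) with payoffs (9, 7).
Under simultaneous play:
Row's best replies: c1→E; c2→C; c3→E.
Column's best replies: A→c2; B→c2; C→c3; D→c3; E→c3.
The unique mutual best reply is (E, c3), giving (9, 5).
Sequential outcome (C, c2) differs from the Nash profile (E, c3).

no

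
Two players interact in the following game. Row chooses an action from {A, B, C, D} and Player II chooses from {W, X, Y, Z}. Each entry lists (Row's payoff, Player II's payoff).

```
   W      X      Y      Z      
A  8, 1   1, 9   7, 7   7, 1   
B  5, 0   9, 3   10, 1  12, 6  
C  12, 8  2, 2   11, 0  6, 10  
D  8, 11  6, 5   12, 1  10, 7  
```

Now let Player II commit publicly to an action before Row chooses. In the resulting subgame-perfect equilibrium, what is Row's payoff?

Row best-responds to each possible Player II move:
- W → Row plays C (best of 8, 5, 12, 8); Player II gets 8.
- X → Row plays B (best of 1, 9, 2, 6); Player II gets 3.
- Y → Row plays D (best of 7, 10, 11, 12); Player II gets 1.
- Z → Row plays B (best of 7, 12, 6, 10); Player II gets 6.
Maximizing over 8, 3, 1, 6, Player II chooses W. Subgame-perfect outcome: (C, W) with payoffs (12, 8).

12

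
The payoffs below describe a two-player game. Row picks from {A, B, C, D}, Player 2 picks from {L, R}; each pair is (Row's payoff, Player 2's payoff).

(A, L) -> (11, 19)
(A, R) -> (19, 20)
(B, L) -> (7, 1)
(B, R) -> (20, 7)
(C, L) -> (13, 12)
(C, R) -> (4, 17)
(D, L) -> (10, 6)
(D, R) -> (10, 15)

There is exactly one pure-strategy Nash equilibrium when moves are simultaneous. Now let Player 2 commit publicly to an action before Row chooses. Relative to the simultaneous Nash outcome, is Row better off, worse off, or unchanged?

Backward induction with Player 2 moving first.
- L: BR = C, leader payoff 12.
- R: BR = B, leader payoff 7.
Among 12, 7, the best is 12 at L. Subgame-perfect outcome: (C, L) with payoffs (13, 12).
Under simultaneous play:
Row's best replies: L→C; R→B.
Player 2's best replies: A→R; B→R; C→R; D→R.
Only (B, R) has each player best-responding; Nash payoffs (20, 7).
Row earns 13 sequentially versus 20 at the Nash outcome: worse off.

worse off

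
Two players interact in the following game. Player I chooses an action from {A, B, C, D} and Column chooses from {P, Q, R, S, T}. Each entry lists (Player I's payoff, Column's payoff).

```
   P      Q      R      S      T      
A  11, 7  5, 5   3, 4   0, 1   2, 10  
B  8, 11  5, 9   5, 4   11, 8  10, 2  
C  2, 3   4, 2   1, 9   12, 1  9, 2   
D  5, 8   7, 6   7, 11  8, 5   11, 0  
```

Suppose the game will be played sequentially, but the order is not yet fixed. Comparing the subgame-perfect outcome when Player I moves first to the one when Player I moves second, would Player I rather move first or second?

If Player I leads: Column's best replies are A→T, B→P, C→R, D→R; Player I's induced payoffs 2, 8, 1, 7; outcome (B, P), payoffs (8, 11).
If Column leads: Player I's best replies are P→A, Q→D, R→D, S→C, T→D; Column's induced payoffs 7, 6, 11, 1, 0; outcome (D, R), payoffs (7, 11).
Player I gets 8 moving first and 7 moving second, so Player I prefers to move first.

first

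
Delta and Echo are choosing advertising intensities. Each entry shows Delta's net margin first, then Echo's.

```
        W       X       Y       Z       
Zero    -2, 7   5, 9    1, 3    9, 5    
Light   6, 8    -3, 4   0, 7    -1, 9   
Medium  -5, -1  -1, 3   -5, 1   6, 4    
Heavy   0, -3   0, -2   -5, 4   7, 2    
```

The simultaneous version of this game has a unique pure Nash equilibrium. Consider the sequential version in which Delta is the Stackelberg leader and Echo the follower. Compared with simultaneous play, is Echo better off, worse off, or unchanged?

Solve by backward induction (Delta leads).
- Zero: Echo compares 7, 9, 3, 5 and picks X; Delta would get 5.
- Light: Echo compares 8, 4, 7, 9 and picks Z; Delta would get -1.
- Medium: Echo compares -1, 3, 1, 4 and picks Z; Delta would get 6.
- Heavy: Echo compares -3, -2, 4, 2 and picks Y; Delta would get -5.
Maximizing over 5, -1, 6, -5, Delta chooses Medium. Subgame-perfect outcome: (Medium, Z) with payoffs (6, 4).
For the simultaneous game, intersect best replies.
Delta's best replies: W→Light; X→Zero; Y→Zero; Z→Zero.
Echo's best replies: Zero→X; Light→Z; Medium→Z; Heavy→Y.
The unique mutual best reply is (Zero, X), giving (5, 9).
Echo earns 4 sequentially versus 9 at the Nash outcome: worse off.

worse off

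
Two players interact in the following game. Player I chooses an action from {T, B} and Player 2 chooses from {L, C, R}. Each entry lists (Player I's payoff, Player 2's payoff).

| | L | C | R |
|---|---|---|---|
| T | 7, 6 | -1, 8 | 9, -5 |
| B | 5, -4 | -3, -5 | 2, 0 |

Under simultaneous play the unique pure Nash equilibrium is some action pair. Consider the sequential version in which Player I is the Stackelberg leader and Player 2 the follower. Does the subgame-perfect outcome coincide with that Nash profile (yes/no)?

Backward induction with Player I moving first.
- T → Player 2 plays C (best of 6, 8, -5); Player I gets -1.
- B → Player 2 plays R (best of -4, -5, 0); Player I gets 2.
Among -1, 2, the best is 2 at B. Subgame-perfect outcome: (B, R) with payoffs (2, 0).
Now find the simultaneous Nash equilibrium.
Player I's best replies: L→T; C→T; R→T.
Player 2's best replies: T→C; B→R.
The unique mutual best reply is (T, C), giving (-1, 8).
Sequential outcome (B, R) differs from the Nash profile (T, C).

no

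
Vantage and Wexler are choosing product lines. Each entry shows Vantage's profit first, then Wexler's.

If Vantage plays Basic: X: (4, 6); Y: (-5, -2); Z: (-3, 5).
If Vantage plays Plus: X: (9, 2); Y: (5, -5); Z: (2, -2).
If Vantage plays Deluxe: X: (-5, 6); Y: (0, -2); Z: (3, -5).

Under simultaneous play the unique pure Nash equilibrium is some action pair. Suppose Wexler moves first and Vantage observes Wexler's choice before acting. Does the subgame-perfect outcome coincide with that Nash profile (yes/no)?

yes

Solve by backward induction (Wexler leads).
- X: Vantage compares 4, 9, -5 and picks Plus; Wexler would get 2.
- Y: Vantage compares -5, 5, 0 and picks Plus; Wexler would get -5.
- Z: Vantage compares -3, 2, 3 and picks Deluxe; Wexler would get -5.
Maximizing over 2, -5, -5, Wexler chooses X. Subgame-perfect outcome: (Plus, X) with payoffs (9, 2).
Under simultaneous play:
Vantage's best replies: X→Plus; Y→Plus; Z→Deluxe.
Wexler's best replies: Basic→X; Plus→X; Deluxe→X.
The unique mutual best reply is (Plus, X), giving (9, 2).
Sequential outcome (Plus, X) coincides with the Nash profile (Plus, X).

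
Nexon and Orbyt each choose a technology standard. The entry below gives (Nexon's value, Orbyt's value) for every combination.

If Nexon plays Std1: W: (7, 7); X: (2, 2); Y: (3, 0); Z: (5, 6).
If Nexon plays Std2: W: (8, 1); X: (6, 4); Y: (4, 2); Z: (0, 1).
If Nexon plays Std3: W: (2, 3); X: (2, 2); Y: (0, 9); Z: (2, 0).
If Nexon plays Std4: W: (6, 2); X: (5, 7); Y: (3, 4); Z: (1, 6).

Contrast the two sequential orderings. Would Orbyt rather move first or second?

If Nexon leads: Orbyt's best replies are Std1→W, Std2→X, Std3→Y, Std4→X; Nexon's induced payoffs 7, 6, 0, 5; outcome (Std1, W), payoffs (7, 7).
If Orbyt leads: Nexon's best replies are W→Std2, X→Std2, Y→Std2, Z→Std1; Orbyt's induced payoffs 1, 4, 2, 6; outcome (Std1, Z), payoffs (5, 6).
Orbyt gets 6 moving first and 7 moving second, so Orbyt prefers to move second.

second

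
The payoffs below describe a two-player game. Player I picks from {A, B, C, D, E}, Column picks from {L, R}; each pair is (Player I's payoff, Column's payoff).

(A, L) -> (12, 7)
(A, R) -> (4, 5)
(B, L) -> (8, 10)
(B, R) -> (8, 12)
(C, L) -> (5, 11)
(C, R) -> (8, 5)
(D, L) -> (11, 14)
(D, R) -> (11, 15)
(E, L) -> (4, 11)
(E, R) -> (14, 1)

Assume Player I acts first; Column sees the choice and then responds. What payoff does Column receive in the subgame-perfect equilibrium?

Solve by backward induction (Player I leads).
- A: Column compares 7, 5 and picks L; Player I would get 12.
- B: Column compares 10, 12 and picks R; Player I would get 8.
- C: Column compares 11, 5 and picks L; Player I would get 5.
- D: Column compares 14, 15 and picks R; Player I would get 11.
- E: Column compares 11, 1 and picks L; Player I would get 4.
Maximizing over 12, 8, 5, 11, 4, Player I chooses A. Subgame-perfect outcome: (A, L) with payoffs (12, 7).

7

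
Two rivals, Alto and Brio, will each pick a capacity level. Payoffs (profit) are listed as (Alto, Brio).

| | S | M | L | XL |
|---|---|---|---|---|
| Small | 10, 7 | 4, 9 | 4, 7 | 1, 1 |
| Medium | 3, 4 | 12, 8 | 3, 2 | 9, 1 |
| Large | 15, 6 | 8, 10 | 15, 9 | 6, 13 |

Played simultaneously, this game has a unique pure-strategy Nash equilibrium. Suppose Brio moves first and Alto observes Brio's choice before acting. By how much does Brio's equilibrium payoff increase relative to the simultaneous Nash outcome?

Work backward from Alto's decision.
- S → Alto plays Large (best of 10, 3, 15); Brio gets 6.
- M → Alto plays Medium (best of 4, 12, 8); Brio gets 8.
- L → Alto plays Large (best of 4, 3, 15); Brio gets 9.
- XL → Alto plays Medium (best of 1, 9, 6); Brio gets 1.
Brio's induced payoffs are 6, 8, 9, 1, so Brio commits to L. Subgame-perfect outcome: (Large, L) with payoffs (15, 9).
Under simultaneous play:
Alto's best replies: S→Large; M→Medium; L→Large; XL→Medium.
Brio's best replies: Small→M; Medium→M; Large→XL.
The unique mutual best reply is (Medium, M), giving (12, 8).
Brio's commitment gain: 9 − 8 = 1.

1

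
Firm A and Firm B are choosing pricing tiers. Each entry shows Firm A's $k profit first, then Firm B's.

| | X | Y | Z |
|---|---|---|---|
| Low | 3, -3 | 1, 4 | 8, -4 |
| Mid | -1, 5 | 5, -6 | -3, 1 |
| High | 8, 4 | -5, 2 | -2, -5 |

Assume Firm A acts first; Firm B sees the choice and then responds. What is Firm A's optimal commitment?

Backward induction with Firm A moving first.
- Low: Firm B compares -3, 4, -4 and picks Y; Firm A would get 1.
- Mid: Firm B compares 5, -6, 1 and picks X; Firm A would get -1.
- High: Firm B compares 4, 2, -5 and picks X; Firm A would get 8.
Maximizing over 1, -1, 8, Firm A chooses High. Subgame-perfect outcome: (High, X) with payoffs (8, 4).

High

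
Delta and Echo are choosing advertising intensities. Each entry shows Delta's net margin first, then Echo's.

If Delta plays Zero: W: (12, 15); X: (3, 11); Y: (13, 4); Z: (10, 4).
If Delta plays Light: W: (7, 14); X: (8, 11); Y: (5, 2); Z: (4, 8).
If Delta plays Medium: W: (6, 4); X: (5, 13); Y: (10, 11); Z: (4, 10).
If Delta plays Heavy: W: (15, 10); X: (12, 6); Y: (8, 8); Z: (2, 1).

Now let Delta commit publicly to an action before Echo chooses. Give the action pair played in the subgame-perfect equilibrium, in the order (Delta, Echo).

(Heavy, W)

Backward induction with Delta moving first.
- Zero: BR = W, leader payoff 12.
- Light: BR = W, leader payoff 7.
- Medium: BR = X, leader payoff 5.
- Heavy: BR = W, leader payoff 15.
Among 12, 7, 5, 15, the best is 15 at Heavy. Subgame-perfect outcome: (Heavy, W) with payoffs (15, 10).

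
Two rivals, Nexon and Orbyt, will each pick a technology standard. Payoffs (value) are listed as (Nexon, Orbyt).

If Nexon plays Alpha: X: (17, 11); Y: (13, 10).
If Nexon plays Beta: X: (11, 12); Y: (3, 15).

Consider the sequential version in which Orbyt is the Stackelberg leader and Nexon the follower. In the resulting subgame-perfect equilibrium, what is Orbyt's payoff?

Solve by backward induction (Orbyt leads).
- X: Nexon compares 17, 11 and picks Alpha; Orbyt would get 11.
- Y: Nexon compares 13, 3 and picks Alpha; Orbyt would get 10.
Among 11, 10, the best is 11 at X. Subgame-perfect outcome: (Alpha, X) with payoffs (17, 11).

11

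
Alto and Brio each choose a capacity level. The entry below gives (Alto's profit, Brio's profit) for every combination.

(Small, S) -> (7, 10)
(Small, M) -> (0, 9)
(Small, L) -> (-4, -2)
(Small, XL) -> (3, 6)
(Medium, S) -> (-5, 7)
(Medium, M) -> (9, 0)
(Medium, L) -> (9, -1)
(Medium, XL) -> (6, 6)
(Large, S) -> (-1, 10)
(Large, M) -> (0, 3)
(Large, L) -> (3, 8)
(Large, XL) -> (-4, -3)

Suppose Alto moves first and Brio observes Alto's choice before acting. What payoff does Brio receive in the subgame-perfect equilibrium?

Backward induction with Alto moving first.
- Small → Brio plays S (best of 10, 9, -2, 6); Alto gets 7.
- Medium → Brio plays S (best of 7, 0, -1, 6); Alto gets -5.
- Large → Brio plays S (best of 10, 3, 8, -3); Alto gets -1.
Maximizing over 7, -5, -1, Alto chooses Small. Subgame-perfect outcome: (Small, S) with payoffs (7, 10).

10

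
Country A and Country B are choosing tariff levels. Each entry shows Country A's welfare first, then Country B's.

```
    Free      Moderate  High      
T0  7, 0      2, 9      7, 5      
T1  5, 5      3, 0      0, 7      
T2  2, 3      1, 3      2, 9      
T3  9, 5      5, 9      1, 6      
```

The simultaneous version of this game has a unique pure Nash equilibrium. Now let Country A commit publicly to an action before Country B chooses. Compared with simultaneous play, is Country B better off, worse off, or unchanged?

unchanged

Backward induction with Country A moving first.
- T0: Country B compares 0, 9, 5 and picks Moderate; Country A would get 2.
- T1: Country B compares 5, 0, 7 and picks High; Country A would get 0.
- T2: Country B compares 3, 3, 9 and picks High; Country A would get 2.
- T3: Country B compares 5, 9, 6 and picks Moderate; Country A would get 5.
Maximizing over 2, 0, 2, 5, Country A chooses T3. Subgame-perfect outcome: (T3, Moderate) with payoffs (5, 9).
Under simultaneous play:
Country A's best replies: Free→T3; Moderate→T3; High→T0.
Country B's best replies: T0→Moderate; T1→High; T2→High; T3→Moderate.
Only (T3, Moderate) has each player best-responding; Nash payoffs (5, 9).
Country B earns 9 sequentially versus 9 at the Nash outcome: unchanged.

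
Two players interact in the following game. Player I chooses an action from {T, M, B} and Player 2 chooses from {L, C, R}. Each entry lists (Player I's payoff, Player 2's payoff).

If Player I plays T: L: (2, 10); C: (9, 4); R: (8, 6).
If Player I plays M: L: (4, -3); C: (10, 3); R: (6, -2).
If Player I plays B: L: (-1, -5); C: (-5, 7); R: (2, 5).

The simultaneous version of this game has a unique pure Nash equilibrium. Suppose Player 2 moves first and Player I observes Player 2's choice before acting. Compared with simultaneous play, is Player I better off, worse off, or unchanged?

Work backward from Player I's decision.
- L: Player I compares 2, 4, -1 and picks M; Player 2 would get -3.
- C: Player I compares 9, 10, -5 and picks M; Player 2 would get 3.
- R: Player I compares 8, 6, 2 and picks T; Player 2 would get 6.
Maximizing over -3, 3, 6, Player 2 chooses R. Subgame-perfect outcome: (T, R) with payoffs (8, 6).
For the simultaneous game, intersect best replies.
Player I's best replies: L→M; C→M; R→T.
Player 2's best replies: T→L; M→C; B→C.
The unique mutual best reply is (M, C), giving (10, 3).
Player I earns 8 sequentially versus 10 at the Nash outcome: worse off.

worse off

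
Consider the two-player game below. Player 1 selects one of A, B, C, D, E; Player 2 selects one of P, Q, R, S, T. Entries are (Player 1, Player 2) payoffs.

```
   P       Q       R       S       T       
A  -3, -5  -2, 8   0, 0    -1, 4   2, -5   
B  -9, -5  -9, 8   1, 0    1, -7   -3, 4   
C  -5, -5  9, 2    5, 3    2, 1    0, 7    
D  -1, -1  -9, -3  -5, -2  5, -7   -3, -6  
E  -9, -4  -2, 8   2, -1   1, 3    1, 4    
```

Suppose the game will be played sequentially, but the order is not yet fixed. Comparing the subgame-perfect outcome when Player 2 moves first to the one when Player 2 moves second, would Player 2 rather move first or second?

second

If Player 1 leads: Player 2's best replies are A→Q, B→Q, C→T, D→P, E→Q; Player 1's induced payoffs -2, -9, 0, -1, -2; outcome (C, T), payoffs (0, 7).
If Player 2 leads: Player 1's best replies are P→D, Q→C, R→C, S→D, T→A; Player 2's induced payoffs -1, 2, 3, -7, -5; outcome (C, R), payoffs (5, 3).
Player 2 gets 3 moving first and 7 moving second, so Player 2 prefers to move second.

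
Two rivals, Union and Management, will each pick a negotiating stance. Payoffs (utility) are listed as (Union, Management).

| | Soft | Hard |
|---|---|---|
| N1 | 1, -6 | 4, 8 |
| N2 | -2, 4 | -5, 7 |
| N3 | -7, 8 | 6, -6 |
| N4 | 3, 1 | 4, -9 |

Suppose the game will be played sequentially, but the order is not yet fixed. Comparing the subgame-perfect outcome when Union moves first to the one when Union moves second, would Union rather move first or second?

If Union leads: Management's best replies are N1→Hard, N2→Hard, N3→Soft, N4→Soft; Union's induced payoffs 4, -5, -7, 3; outcome (N1, Hard), payoffs (4, 8).
If Management leads: Union's best replies are Soft→N4, Hard→N3; Management's induced payoffs 1, -6; outcome (N4, Soft), payoffs (3, 1).
Union gets 4 moving first and 3 moving second, so Union prefers to move first.

first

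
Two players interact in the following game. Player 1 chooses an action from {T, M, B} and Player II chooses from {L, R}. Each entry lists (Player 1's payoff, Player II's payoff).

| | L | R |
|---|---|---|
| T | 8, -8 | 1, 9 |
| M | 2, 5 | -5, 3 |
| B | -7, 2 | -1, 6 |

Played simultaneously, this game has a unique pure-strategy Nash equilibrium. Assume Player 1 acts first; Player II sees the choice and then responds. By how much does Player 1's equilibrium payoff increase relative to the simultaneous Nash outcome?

Solve by backward induction (Player 1 leads).
- T: BR = R, leader payoff 1.
- M: BR = L, leader payoff 2.
- B: BR = R, leader payoff -1.
Among 1, 2, -1, the best is 2 at M. Subgame-perfect outcome: (M, L) with payoffs (2, 5).
For the simultaneous game, intersect best replies.
Player 1's best replies: L→T; R→T.
Player II's best replies: T→R; M→L; B→R.
Only (T, R) has each player best-responding; Nash payoffs (1, 9).
Player 1's commitment gain: 2 − 1 = 1.

1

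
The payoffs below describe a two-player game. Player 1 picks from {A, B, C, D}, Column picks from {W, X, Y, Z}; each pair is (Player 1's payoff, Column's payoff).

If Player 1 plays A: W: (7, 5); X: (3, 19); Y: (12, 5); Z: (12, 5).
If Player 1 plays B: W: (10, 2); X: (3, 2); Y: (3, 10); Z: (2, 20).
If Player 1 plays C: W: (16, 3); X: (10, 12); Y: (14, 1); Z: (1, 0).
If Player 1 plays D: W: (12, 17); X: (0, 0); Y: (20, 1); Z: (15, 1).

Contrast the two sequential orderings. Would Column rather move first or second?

second

If Player 1 leads: Column's best replies are A→X, B→Z, C→X, D→W; Player 1's induced payoffs 3, 2, 10, 12; outcome (D, W), payoffs (12, 17).
If Column leads: Player 1's best replies are W→C, X→C, Y→D, Z→D; Column's induced payoffs 3, 12, 1, 1; outcome (C, X), payoffs (10, 12).
Column gets 12 moving first and 17 moving second, so Column prefers to move second.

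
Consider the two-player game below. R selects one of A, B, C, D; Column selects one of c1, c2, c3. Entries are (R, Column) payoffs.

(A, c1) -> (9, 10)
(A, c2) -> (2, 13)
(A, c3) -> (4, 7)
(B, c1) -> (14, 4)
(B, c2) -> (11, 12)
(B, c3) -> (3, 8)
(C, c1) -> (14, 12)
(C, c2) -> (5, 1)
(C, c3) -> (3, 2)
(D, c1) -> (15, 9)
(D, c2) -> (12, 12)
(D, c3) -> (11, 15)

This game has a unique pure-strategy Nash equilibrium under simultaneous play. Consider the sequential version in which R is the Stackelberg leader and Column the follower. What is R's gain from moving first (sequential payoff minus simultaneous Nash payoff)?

3

Column best-responds to each possible R move:
- A → Column plays c2 (best of 10, 13, 7); R gets 2.
- B → Column plays c2 (best of 4, 12, 8); R gets 11.
- C → Column plays c1 (best of 12, 1, 2); R gets 14.
- D → Column plays c3 (best of 9, 12, 15); R gets 11.
R's induced payoffs are 2, 11, 14, 11, so R commits to C. Subgame-perfect outcome: (C, c1) with payoffs (14, 12).
Now find the simultaneous Nash equilibrium.
R's best replies: c1→D; c2→D; c3→D.
Column's best replies: A→c2; B→c2; C→c1; D→c3.
The unique mutual best reply is (D, c3), giving (11, 15).
R's commitment gain: 14 − 11 = 3.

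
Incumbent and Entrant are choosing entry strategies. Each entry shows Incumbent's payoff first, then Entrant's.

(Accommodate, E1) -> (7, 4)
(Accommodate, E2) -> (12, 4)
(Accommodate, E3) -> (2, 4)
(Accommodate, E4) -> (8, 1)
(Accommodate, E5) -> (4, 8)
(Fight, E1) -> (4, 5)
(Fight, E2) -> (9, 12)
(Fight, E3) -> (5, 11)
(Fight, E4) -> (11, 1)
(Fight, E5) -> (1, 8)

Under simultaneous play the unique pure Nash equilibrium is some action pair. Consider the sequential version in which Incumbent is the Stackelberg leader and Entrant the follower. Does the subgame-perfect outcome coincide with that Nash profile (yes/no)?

Backward induction with Incumbent moving first.
- Accommodate: BR = E5, leader payoff 4.
- Fight: BR = E2, leader payoff 9.
Maximizing over 4, 9, Incumbent chooses Fight. Subgame-perfect outcome: (Fight, E2) with payoffs (9, 12).
Now find the simultaneous Nash equilibrium.
Incumbent's best replies: E1→Accommodate; E2→Accommodate; E3→Fight; E4→Fight; E5→Accommodate.
Entrant's best replies: Accommodate→E5; Fight→E2.
The unique mutual best reply is (Accommodate, E5), giving (4, 8).
Sequential outcome (Fight, E2) differs from the Nash profile (Accommodate, E5).

no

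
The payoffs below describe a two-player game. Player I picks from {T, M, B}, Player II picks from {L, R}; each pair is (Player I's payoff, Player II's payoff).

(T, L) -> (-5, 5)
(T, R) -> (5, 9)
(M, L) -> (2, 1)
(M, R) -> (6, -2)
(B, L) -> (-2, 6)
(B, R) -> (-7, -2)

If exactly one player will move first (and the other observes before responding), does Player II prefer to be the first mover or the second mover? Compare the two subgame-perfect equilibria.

second

If Player I leads: Player II's best replies are T→R, M→L, B→L; Player I's induced payoffs 5, 2, -2; outcome (T, R), payoffs (5, 9).
If Player II leads: Player I's best replies are L→M, R→M; Player II's induced payoffs 1, -2; outcome (M, L), payoffs (2, 1).
Player II gets 1 moving first and 9 moving second, so Player II prefers to move second.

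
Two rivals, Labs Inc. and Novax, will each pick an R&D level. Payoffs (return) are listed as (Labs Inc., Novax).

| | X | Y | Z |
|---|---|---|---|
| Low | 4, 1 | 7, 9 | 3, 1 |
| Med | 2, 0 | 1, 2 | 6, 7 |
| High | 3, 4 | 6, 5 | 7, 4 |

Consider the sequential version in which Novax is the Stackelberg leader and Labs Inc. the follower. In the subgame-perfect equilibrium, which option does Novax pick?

Y

Backward induction with Novax moving first.
- X: Labs Inc. compares 4, 2, 3 and picks Low; Novax would get 1.
- Y: Labs Inc. compares 7, 1, 6 and picks Low; Novax would get 9.
- Z: Labs Inc. compares 3, 6, 7 and picks High; Novax would get 4.
Novax's induced payoffs are 1, 9, 4, so Novax commits to Y. Subgame-perfect outcome: (Low, Y) with payoffs (7, 9).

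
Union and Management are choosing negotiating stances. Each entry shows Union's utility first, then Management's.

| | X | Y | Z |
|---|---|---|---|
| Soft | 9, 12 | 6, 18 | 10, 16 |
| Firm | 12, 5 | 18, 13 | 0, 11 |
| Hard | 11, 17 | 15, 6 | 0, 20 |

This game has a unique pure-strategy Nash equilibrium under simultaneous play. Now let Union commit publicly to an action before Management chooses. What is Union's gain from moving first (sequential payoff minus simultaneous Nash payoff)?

0

Work backward from Management's decision.
- Soft → Management plays Y (best of 12, 18, 16); Union gets 6.
- Firm → Management plays Y (best of 5, 13, 11); Union gets 18.
- Hard → Management plays Z (best of 17, 6, 20); Union gets 0.
Union's induced payoffs are 6, 18, 0, so Union commits to Firm. Subgame-perfect outcome: (Firm, Y) with payoffs (18, 13).
For the simultaneous game, intersect best replies.
Union's best replies: X→Firm; Y→Firm; Z→Soft.
Management's best replies: Soft→Y; Firm→Y; Hard→Z.
Only (Firm, Y) has each player best-responding; Nash payoffs (18, 13).
Union's commitment gain: 18 − 18 = 0.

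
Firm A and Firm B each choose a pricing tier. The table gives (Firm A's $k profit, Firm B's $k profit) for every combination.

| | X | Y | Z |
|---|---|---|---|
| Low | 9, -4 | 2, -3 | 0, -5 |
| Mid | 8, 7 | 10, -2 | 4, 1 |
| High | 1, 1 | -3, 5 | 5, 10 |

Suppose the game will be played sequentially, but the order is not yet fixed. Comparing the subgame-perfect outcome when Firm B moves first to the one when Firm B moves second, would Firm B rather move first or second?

first

If Firm A leads: Firm B's best replies are Low→Y, Mid→X, High→Z; Firm A's induced payoffs 2, 8, 5; outcome (Mid, X), payoffs (8, 7).
If Firm B leads: Firm A's best replies are X→Low, Y→Mid, Z→High; Firm B's induced payoffs -4, -2, 10; outcome (High, Z), payoffs (5, 10).
Firm B gets 10 moving first and 7 moving second, so Firm B prefers to move first.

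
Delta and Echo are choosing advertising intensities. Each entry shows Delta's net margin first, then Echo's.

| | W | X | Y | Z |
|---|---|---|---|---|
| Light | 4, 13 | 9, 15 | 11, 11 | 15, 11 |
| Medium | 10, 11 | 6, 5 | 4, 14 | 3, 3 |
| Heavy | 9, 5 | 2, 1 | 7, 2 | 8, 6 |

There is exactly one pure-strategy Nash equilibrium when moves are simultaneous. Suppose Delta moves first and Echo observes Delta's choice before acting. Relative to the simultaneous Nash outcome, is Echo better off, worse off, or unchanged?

Echo best-responds to each possible Delta move:
- Light: Echo compares 13, 15, 11, 11 and picks X; Delta would get 9.
- Medium: Echo compares 11, 5, 14, 3 and picks Y; Delta would get 4.
- Heavy: Echo compares 5, 1, 2, 6 and picks Z; Delta would get 8.
Among 9, 4, 8, the best is 9 at Light. Subgame-perfect outcome: (Light, X) with payoffs (9, 15).
Now find the simultaneous Nash equilibrium.
Delta's best replies: W→Medium; X→Light; Y→Light; Z→Light.
Echo's best replies: Light→X; Medium→Y; Heavy→Z.
The unique mutual best reply is (Light, X), giving (9, 15).
Echo earns 15 sequentially versus 15 at the Nash outcome: unchanged.

unchanged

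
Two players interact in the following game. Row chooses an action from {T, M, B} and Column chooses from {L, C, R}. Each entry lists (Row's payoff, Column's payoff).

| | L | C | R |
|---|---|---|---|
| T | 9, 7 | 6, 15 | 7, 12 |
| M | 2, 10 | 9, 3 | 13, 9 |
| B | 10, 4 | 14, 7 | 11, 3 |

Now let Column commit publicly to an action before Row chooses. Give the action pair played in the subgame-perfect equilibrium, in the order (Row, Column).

(M, R)

Solve by backward induction (Column leads).
- L: Row compares 9, 2, 10 and picks B; Column would get 4.
- C: Row compares 6, 9, 14 and picks B; Column would get 7.
- R: Row compares 7, 13, 11 and picks M; Column would get 9.
Column's induced payoffs are 4, 7, 9, so Column commits to R. Subgame-perfect outcome: (M, R) with payoffs (13, 9).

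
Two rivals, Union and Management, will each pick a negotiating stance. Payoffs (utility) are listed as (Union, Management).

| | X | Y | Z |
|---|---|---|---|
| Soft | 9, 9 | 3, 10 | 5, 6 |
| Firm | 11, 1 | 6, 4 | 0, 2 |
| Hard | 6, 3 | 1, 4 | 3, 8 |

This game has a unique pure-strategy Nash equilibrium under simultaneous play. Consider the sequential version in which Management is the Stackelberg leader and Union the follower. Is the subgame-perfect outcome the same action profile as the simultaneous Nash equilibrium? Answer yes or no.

Backward induction with Management moving first.
- X: Union compares 9, 11, 6 and picks Firm; Management would get 1.
- Y: Union compares 3, 6, 1 and picks Firm; Management would get 4.
- Z: Union compares 5, 0, 3 and picks Soft; Management would get 6.
Maximizing over 1, 4, 6, Management chooses Z. Subgame-perfect outcome: (Soft, Z) with payoffs (5, 6).
Now find the simultaneous Nash equilibrium.
Union's best replies: X→Firm; Y→Firm; Z→Soft.
Management's best replies: Soft→Y; Firm→Y; Hard→Z.
The unique mutual best reply is (Firm, Y), giving (6, 4).
Sequential outcome (Soft, Z) differs from the Nash profile (Firm, Y).

no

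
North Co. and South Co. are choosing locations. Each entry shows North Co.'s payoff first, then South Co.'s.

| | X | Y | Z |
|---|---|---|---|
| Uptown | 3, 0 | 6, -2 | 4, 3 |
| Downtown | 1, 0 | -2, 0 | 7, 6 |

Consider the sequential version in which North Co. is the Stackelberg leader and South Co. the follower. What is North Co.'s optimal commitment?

Downtown

Backward induction with North Co. moving first.
- Uptown: BR = Z, leader payoff 4.
- Downtown: BR = Z, leader payoff 7.
Among 4, 7, the best is 7 at Downtown. Subgame-perfect outcome: (Downtown, Z) with payoffs (7, 6).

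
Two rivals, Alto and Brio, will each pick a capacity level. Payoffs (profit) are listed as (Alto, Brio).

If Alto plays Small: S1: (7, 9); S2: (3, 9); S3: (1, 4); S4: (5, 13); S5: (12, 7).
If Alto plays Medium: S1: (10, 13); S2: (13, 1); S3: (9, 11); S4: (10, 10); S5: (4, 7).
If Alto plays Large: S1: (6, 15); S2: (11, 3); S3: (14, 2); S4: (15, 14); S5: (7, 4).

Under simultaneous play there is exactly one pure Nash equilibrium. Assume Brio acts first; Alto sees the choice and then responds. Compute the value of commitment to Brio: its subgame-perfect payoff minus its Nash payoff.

1

Alto best-responds to each possible Brio move:
- S1 → Alto plays Medium (best of 7, 10, 6); Brio gets 13.
- S2 → Alto plays Medium (best of 3, 13, 11); Brio gets 1.
- S3 → Alto plays Large (best of 1, 9, 14); Brio gets 2.
- S4 → Alto plays Large (best of 5, 10, 15); Brio gets 14.
- S5 → Alto plays Small (best of 12, 4, 7); Brio gets 7.
Among 13, 1, 2, 14, 7, the best is 14 at S4. Subgame-perfect outcome: (Large, S4) with payoffs (15, 14).
For the simultaneous game, intersect best replies.
Alto's best replies: S1→Medium; S2→Medium; S3→Large; S4→Large; S5→Small.
Brio's best replies: Small→S4; Medium→S1; Large→S1.
Only (Medium, S1) has each player best-responding; Nash payoffs (10, 13).
Brio's commitment gain: 14 − 13 = 1.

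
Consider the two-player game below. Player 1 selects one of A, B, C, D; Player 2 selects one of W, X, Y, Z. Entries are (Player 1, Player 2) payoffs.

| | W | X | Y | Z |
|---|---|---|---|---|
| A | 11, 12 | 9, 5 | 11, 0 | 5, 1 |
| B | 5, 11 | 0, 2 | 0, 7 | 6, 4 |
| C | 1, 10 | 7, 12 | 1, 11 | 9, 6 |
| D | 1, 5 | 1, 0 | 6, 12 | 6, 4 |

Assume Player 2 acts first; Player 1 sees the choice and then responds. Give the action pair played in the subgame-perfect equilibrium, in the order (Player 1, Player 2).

Solve by backward induction (Player 2 leads).
- W: Player 1 compares 11, 5, 1, 1 and picks A; Player 2 would get 12.
- X: Player 1 compares 9, 0, 7, 1 and picks A; Player 2 would get 5.
- Y: Player 1 compares 11, 0, 1, 6 and picks A; Player 2 would get 0.
- Z: Player 1 compares 5, 6, 9, 6 and picks C; Player 2 would get 6.
Maximizing over 12, 5, 0, 6, Player 2 chooses W. Subgame-perfect outcome: (A, W) with payoffs (11, 12).

(A, W)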